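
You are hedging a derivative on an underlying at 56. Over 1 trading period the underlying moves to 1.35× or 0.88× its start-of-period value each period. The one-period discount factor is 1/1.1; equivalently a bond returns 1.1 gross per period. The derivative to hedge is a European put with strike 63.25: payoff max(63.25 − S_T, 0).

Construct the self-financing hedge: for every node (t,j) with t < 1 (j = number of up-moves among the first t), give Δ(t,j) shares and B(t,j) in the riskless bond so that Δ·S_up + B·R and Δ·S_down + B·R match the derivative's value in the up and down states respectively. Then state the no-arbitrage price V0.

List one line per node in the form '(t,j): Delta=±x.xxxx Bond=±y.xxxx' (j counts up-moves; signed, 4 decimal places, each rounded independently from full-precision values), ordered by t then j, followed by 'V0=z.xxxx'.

(0,0): Delta=-0.5308 Bond=36.4787
V0=6.7553

Risk-neutral probability p* = (R−d)/(u−d) = (1.1−0.88)/(1.35−0.88) = 0.4681.
Payoff layer (t=1): V(1,0)=13.9700, V(1,1)=0.0000
(0,0): S=56.0000. Δ = (V_up−V_dn)/(S_up−S_dn) = (0.0000−13.9700)/(75.6000−49.2800) = -0.5308. V = [p*·0.0000 + (1−p*)·13.9700]/1.1 = 6.7553. B = V − Δ·S = 36.4787.
Self-financing check: at every node Δ·S+B equals the discounted successor values.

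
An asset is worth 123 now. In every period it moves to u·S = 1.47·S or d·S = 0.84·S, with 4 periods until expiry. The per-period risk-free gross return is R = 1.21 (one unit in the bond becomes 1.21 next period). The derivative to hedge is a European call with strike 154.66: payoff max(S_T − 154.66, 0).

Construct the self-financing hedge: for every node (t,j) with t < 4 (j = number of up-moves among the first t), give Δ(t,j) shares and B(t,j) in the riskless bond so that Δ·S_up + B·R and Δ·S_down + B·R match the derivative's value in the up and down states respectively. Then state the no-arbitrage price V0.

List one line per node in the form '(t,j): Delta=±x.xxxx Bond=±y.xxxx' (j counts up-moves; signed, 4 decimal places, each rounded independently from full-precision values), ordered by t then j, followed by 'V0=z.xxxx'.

Since d<R<u, set p* = (R−d)/(u−d) = 0.5873; price each node as the discounted p*-expectation of its children.
At expiry t=4: V(4,0)=0.0000, V(4,1)=0.0000, V(4,2)=32.8819, V(4,3)=173.5384, V(4,4)=419.6871
Node (3,0) S=72.9026: V=(p*·0.0000+(1−p*)·0.0000)/1.21=0.0000; Δ=(0.0000−0.0000)/(107.1668−61.2382)=0.0000; B=V−Δ·S=0.0000
Node (3,1) S=127.5795: V=(p*·32.8819+(1−p*)·0.0000)/1.21=15.9600; Δ=(32.8819−0.0000)/(187.5419−107.1668)=0.4091; B=V−Δ·S=-36.2335
Node (3,2) S=223.2642: V=(p*·173.5384+(1−p*)·32.8819)/1.21=95.4460; Δ=(173.5384−32.8819)/(328.1984−187.5419)=1.0000; B=V−Δ·S=-127.8182
Node (3,3) S=390.7123: V=(p*·419.6871+(1−p*)·173.5384)/1.21=262.8941; Δ=(419.6871−173.5384)/(574.3471−328.1984)=1.0000; B=V−Δ·S=-127.8182
Node (2,0) S=86.7888: V=(p*·15.9600+(1−p*)·0.0000)/1.21=7.7466; Δ=(15.9600−0.0000)/(127.5795−72.9026)=0.2919; B=V−Δ·S=-17.5868
Node (2,1) S=151.8804: V=(p*·95.4460+(1−p*)·15.9600)/1.21=51.7705; Δ=(95.4460−15.9600)/(223.2642−127.5795)=0.8307; B=V−Δ·S=-74.3978
Node (2,2) S=265.7907: V=(p*·262.8941+(1−p*)·95.4460)/1.21=160.1558; Δ=(262.8941−95.4460)/(390.7123−223.2642)=1.0000; B=V−Δ·S=-105.6349
Node (1,0) S=103.3200: V=(p*·51.7705+(1−p*)·7.7466)/1.21=27.7701; Δ=(51.7705−7.7466)/(151.8804−86.7888)=0.6763; B=V−Δ·S=-42.1091
Node (1,1) S=180.8100: V=(p*·160.1558+(1−p*)·51.7705)/1.21=95.3929; Δ=(160.1558−51.7705)/(265.7907−151.8804)=0.9515; B=V−Δ·S=-76.6474
Node (0,0) S=123.0000: V=(p*·95.3929+(1−p*)·27.7701)/1.21=55.7728; Δ=(95.3929−27.7701)/(180.8100−103.3200)=0.8727; B=V−Δ·S=-51.5649
The time-0 hedge costs 55.7728, which is the no-arbitrage price.

(0,0): Delta=0.8727 Bond=-51.5649
(1,0): Delta=0.6763 Bond=-42.1091
(1,1): Delta=0.9515 Bond=-76.6474
(2,0): Delta=0.2919 Bond=-17.5868
(2,1): Delta=0.8307 Bond=-74.3978
(2,2): Delta=1.0000 Bond=-105.6349
(3,0): Delta=0.0000 Bond=0.0000
(3,1): Delta=0.4091 Bond=-36.2335
(3,2): Delta=1.0000 Bond=-127.8182
(3,3): Delta=1.0000 Bond=-127.8182
V0=55.7728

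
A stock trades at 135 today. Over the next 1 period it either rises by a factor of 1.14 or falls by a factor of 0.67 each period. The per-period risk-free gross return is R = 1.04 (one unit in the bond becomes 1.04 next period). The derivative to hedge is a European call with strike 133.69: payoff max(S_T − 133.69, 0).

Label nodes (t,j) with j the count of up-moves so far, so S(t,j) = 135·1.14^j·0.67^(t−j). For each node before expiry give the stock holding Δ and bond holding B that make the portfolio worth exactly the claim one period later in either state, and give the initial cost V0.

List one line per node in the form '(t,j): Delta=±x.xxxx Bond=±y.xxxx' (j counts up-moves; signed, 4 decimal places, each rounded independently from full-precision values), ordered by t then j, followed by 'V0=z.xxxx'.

(0,0): Delta=0.3185 Bond=-27.7019
V0=15.2981

No-arbitrage ⇒ martingale measure with p* = (R−d)/(u−d) = 0.7872.
Payoff layer (t=1): V(1,0)=0.0000, V(1,1)=20.2100
  t=0,j=0: stock 135.0000 → up 153.9000 (V=20.2100), down 90.4500 (V=0.0000). Price 15.2981; hedge Δ=0.3185, bond B=-27.7019.
Self-financing check: at every node Δ·S+B equals the discounted successor values.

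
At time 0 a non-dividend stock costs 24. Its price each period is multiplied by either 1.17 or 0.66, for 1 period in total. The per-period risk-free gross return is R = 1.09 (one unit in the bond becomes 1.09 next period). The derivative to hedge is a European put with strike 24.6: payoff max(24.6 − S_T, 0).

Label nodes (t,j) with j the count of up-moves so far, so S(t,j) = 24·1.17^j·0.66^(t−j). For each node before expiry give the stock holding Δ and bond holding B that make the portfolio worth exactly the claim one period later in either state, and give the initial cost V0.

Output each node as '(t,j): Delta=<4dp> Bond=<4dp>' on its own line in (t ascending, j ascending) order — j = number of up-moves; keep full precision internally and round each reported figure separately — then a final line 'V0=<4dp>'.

(0,0): Delta=-0.7157 Bond=18.4371
V0=1.2607

Risk-neutral probability p* = (R−d)/(u−d) = (1.09−0.66)/(1.17−0.66) = 0.8431.
Payoff layer (t=1): V(1,0)=8.7600, V(1,1)=0.0000
Node (0,0) S=24.0000: V=(p*·0.0000+(1−p*)·8.7600)/1.09=1.2607; Δ=(0.0000−8.7600)/(28.0800−15.8400)=-0.7157; B=V−Δ·S=18.4371
Root portfolio cost Δ·24+B reproduces V0=1.2607.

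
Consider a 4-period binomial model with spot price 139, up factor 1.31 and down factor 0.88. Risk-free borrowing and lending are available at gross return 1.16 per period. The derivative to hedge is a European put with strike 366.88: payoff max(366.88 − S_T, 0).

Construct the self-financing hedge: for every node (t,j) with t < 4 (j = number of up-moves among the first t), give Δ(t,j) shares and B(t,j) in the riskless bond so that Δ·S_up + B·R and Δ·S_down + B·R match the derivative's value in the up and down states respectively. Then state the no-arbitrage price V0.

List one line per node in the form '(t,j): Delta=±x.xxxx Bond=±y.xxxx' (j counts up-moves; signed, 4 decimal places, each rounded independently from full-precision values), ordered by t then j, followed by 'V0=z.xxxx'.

The replicating-portfolio and risk-neutral prices coincide; use p* = (1.16−0.88)/(1.31−0.88) = 0.6512 for the latter.
Terminal values V(4,·): V(4,0)=283.5223, V(4,1)=242.7908, V(4,2)=182.1563, V(4,3)=91.8935, V(4,4)=0.0000
(3,0): S=94.7246. Δ = (V_up−V_dn)/(S_up−S_dn) = (242.7908−283.5223)/(124.0892−83.3577) = -1.0000. V = [p*·242.7908 + (1−p*)·283.5223]/1.16 = 221.5513. B = V − Δ·S = 316.2759.
(3,1): S=141.0105. Δ = (V_up−V_dn)/(S_up−S_dn) = (182.1563−242.7908)/(184.7237−124.0892) = -1.0000. V = [p*·182.1563 + (1−p*)·242.7908]/1.16 = 175.2654. B = V − Δ·S = 316.2759.
(3,2): S=209.9134. Δ = (V_up−V_dn)/(S_up−S_dn) = (91.8935−182.1563)/(274.9865−184.7237) = -1.0000. V = [p*·91.8935 + (1−p*)·182.1563]/1.16 = 106.3625. B = V − Δ·S = 316.2759.
(3,3): S=312.4846. Δ = (V_up−V_dn)/(S_up−S_dn) = (0.0000−91.8935)/(409.3549−274.9865) = -0.6839. V = [p*·0.0000 + (1−p*)·91.8935]/1.16 = 27.6344. B = V − Δ·S = 241.3402.
(2,0): S=107.6416. Δ = (V_up−V_dn)/(S_up−S_dn) = (175.2654−221.5513)/(141.0105−94.7246) = -1.0000. V = [p*·175.2654 + (1−p*)·221.5513]/1.16 = 165.0100. B = V − Δ·S = 272.6516.
(2,1): S=160.2392. Δ = (V_up−V_dn)/(S_up−S_dn) = (106.3625−175.2654)/(209.9134−141.0105) = -1.0000. V = [p*·106.3625 + (1−p*)·175.2654]/1.16 = 112.4124. B = V − Δ·S = 272.6516.
(2,2): S=238.5379. Δ = (V_up−V_dn)/(S_up−S_dn) = (27.6344−106.3625)/(312.4846−209.9134) = -0.7675. V = [p*·27.6344 + (1−p*)·106.3625]/1.16 = 47.4980. B = V − Δ·S = 230.5867.
(1,0): S=122.3200. Δ = (V_up−V_dn)/(S_up−S_dn) = (112.4124−165.0100)/(160.2392−107.6416) = -1.0000. V = [p*·112.4124 + (1−p*)·165.0100]/1.16 = 112.7245. B = V − Δ·S = 235.0445.
(1,1): S=182.0900. Δ = (V_up−V_dn)/(S_up−S_dn) = (47.4980−112.4124)/(238.5379−160.2392) = -0.8291. V = [p*·47.4980 + (1−p*)·112.4124]/1.16 = 60.4677. B = V − Δ·S = 211.4315.
(0,0): S=139.0000. Δ = (V_up−V_dn)/(S_up−S_dn) = (60.4677−112.7245)/(182.0900−122.3200) = -0.8743. V = [p*·60.4677 + (1−p*)·112.7245]/1.16 = 67.8421. B = V − Δ·S = 189.3695.
Self-financing check: at every node Δ·S+B equals the discounted successor values.

(0,0): Delta=-0.8743 Bond=189.3695
(1,0): Delta=-1.0000 Bond=235.0445
(1,1): Delta=-0.8291 Bond=211.4315
(2,0): Delta=-1.0000 Bond=272.6516
(2,1): Delta=-1.0000 Bond=272.6516
(2,2): Delta=-0.7675 Bond=230.5867
(3,0): Delta=-1.0000 Bond=316.2759
(3,1): Delta=-1.0000 Bond=316.2759
(3,2): Delta=-1.0000 Bond=316.2759
(3,3): Delta=-0.6839 Bond=241.3402
V0=67.8421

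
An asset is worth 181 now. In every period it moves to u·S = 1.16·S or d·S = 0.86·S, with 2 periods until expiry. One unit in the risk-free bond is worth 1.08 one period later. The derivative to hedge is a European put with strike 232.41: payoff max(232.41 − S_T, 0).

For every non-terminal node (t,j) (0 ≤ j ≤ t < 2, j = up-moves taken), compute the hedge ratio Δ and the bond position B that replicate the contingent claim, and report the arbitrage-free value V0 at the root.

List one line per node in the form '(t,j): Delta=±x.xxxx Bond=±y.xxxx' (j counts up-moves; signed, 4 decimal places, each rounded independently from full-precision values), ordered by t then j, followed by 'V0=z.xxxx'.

The replicating-portfolio and risk-neutral prices coincide; use p* = (1.08−0.86)/(1.16−0.86) = 0.7333 for the latter.
Terminal payoffs: V(2,0)=98.5424, V(2,1)=51.8444, V(2,2)=0.0000
Node (1,0) S=155.6600: V=(p*·51.8444+(1−p*)·98.5424)/1.08=59.5344; Δ=(51.8444−98.5424)/(180.5656−133.8676)=-1.0000; B=V−Δ·S=215.1944
Node (1,1) S=209.9600: V=(p*·0.0000+(1−p*)·51.8444)/1.08=12.8011; Δ=(0.0000−51.8444)/(243.5536−180.5656)=-0.8231; B=V−Δ·S=185.6158
Node (0,0) S=181.0000: V=(p*·12.8011+(1−p*)·59.5344)/1.08=23.3920; Δ=(12.8011−59.5344)/(209.9600−155.6600)=-0.8607; B=V−Δ·S=179.1698
Each (Δ,B) replicates both successor values, so the strategy is self-financing and V0 is arbitrage-free.

(0,0): Delta=-0.8607 Bond=179.1698
(1,0): Delta=-1.0000 Bond=215.1944
(1,1): Delta=-0.8231 Bond=185.6158
V0=23.3920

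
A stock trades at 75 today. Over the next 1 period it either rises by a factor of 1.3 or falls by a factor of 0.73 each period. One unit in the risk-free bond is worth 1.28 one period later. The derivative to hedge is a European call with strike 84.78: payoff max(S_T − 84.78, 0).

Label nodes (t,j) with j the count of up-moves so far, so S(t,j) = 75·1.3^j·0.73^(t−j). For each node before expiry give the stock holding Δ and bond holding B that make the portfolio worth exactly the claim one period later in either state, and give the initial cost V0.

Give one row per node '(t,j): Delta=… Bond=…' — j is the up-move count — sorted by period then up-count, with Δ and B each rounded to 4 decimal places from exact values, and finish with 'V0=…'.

(0,0): Delta=0.2975 Bond=-12.7270
V0=9.5888

Risk-neutral probability p* = (R−d)/(u−d) = (1.28−0.73)/(1.3−0.73) = 0.9649.
Terminal values V(1,·): V(1,0)=0.0000, V(1,1)=12.7200
(0,0): S=75.0000. Δ = (V_up−V_dn)/(S_up−S_dn) = (12.7200−0.0000)/(97.5000−54.7500) = 0.2975. V = [p*·12.7200 + (1−p*)·0.0000]/1.28 = 9.5888. B = V − Δ·S = -12.7270.
Self-financing check: at every node Δ·S+B equals the discounted successor values.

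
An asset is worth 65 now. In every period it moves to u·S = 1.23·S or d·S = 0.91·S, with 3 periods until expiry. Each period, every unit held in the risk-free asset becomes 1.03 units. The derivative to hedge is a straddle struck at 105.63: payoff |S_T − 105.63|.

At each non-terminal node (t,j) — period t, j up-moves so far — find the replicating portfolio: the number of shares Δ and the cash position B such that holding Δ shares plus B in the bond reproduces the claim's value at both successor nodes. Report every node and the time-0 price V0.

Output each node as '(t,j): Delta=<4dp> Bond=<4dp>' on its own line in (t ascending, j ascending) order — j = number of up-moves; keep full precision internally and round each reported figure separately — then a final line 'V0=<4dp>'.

The replicating-portfolio and risk-neutral prices coincide; use p* = (1.03−0.91)/(1.23−0.91) = 0.3750 for the latter.
Payoff layer (t=3): V(3,0)=56.6479, V(3,1)=39.4234, V(3,2)=16.1420, V(3,3)=15.3264
  t=2,j=0: stock 53.8265 → up 66.2066 (V=39.4234), down 48.9821 (V=56.6479). Price 48.7269; hedge Δ=-1.0000, bond B=102.5534.
  t=2,j=1: stock 72.7545 → up 89.4880 (V=16.1420), down 66.2066 (V=39.4234). Price 29.7989; hedge Δ=-1.0000, bond B=102.5534.
  t=2,j=2: stock 98.3385 → up 120.9564 (V=15.3264), down 89.4880 (V=16.1420). Price 15.3749; hedge Δ=-0.0259, bond B=17.9236.
  t=1,j=0: stock 59.1500 → up 72.7545 (V=29.7989), down 53.8265 (V=48.7269). Price 40.4164; hedge Δ=-1.0000, bond B=99.5664.
  t=1,j=1: stock 79.9500 → up 98.3385 (V=15.3749), down 72.7545 (V=29.7989). Price 23.6795; hedge Δ=-0.5638, bond B=68.7546.
  t=0,j=0: stock 65.0000 → up 79.9500 (V=23.6795), down 59.1500 (V=40.4164). Price 33.1457; hedge Δ=-0.8047, bond B=85.4485.
The time-0 hedge costs 33.1457, which is the no-arbitrage price.

(0,0): Delta=-0.8047 Bond=85.4485
(1,0): Delta=-1.0000 Bond=99.5664
(1,1): Delta=-0.5638 Bond=68.7546
(2,0): Delta=-1.0000 Bond=102.5534
(2,1): Delta=-1.0000 Bond=102.5534
(2,2): Delta=-0.0259 Bond=17.9236
V0=33.1457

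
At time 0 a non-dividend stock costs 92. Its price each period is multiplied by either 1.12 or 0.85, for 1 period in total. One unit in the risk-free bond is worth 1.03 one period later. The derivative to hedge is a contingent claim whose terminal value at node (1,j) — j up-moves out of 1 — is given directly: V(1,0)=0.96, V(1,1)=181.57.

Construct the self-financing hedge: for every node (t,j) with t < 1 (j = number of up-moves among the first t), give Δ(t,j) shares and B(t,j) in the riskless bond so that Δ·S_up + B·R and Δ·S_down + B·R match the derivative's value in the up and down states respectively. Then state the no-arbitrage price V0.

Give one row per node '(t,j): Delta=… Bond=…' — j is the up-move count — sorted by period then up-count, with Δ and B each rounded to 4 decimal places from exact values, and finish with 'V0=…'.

No-arbitrage ⇒ martingale measure with p* = (R−d)/(u−d) = 0.6667.
Payoff layer (t=1): V(1,0)=0.9600, V(1,1)=181.5700
Node (0,0) S=92.0000: V=(p*·181.5700+(1−p*)·0.9600)/1.03=117.8317; Δ=(181.5700−0.9600)/(103.0400−78.2000)=7.2709; B=V−Δ·S=-551.0942
The time-0 hedge costs 117.8317, which is the no-arbitrage price.

(0,0): Delta=7.2709 Bond=-551.0942
V0=117.8317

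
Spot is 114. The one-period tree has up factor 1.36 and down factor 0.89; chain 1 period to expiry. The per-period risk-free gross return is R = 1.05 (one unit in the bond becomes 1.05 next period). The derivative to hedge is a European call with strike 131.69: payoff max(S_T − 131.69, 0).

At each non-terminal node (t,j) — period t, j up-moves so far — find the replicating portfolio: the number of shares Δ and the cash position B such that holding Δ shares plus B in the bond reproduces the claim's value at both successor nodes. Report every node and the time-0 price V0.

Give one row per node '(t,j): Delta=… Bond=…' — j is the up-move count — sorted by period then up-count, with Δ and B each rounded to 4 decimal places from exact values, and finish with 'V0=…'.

The replicating-portfolio and risk-neutral prices coincide; use p* = (1.05−0.89)/(1.36−0.89) = 0.3404 for the latter.
At expiry t=1: V(1,0)=0.0000, V(1,1)=23.3500
Node (0,0) S=114.0000: V=(p*·23.3500+(1−p*)·0.0000)/1.05=7.5704; Δ=(23.3500−0.0000)/(155.0400−101.4600)=0.4358; B=V−Δ·S=-42.1104
Self-financing check: at every node Δ·S+B equals the discounted successor values.

(0,0): Delta=0.4358 Bond=-42.1104
V0=7.5704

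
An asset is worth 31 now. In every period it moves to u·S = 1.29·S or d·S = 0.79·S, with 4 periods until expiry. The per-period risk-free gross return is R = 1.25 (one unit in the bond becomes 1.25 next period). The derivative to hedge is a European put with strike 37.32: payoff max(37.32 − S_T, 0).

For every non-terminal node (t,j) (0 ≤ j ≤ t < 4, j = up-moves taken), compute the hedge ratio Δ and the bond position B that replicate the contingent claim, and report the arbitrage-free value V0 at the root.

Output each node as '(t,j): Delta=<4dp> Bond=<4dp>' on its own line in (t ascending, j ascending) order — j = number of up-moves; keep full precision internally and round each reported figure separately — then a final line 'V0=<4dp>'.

Risk-neutral probability p* = (R−d)/(u−d) = (1.25−0.79)/(1.29−0.79) = 0.9200.
At expiry t=4: V(4,0)=25.2455, V(4,1)=17.6034, V(4,2)=5.1245, V(4,3)=0.0000, V(4,4)=0.0000
(3,0): S=15.2842. Δ = (V_up−V_dn)/(S_up−S_dn) = (17.6034−25.2455)/(19.7166−12.0745) = -1.0000. V = [p*·17.6034 + (1−p*)·25.2455]/1.25 = 14.5718. B = V − Δ·S = 29.8560.
(3,1): S=24.9578. Δ = (V_up−V_dn)/(S_up−S_dn) = (5.1245−17.6034)/(32.1955−19.7166) = -1.0000. V = [p*·5.1245 + (1−p*)·17.6034]/1.25 = 4.8982. B = V − Δ·S = 29.8560.
(3,2): S=40.7538. Δ = (V_up−V_dn)/(S_up−S_dn) = (0.0000−5.1245)/(52.5724−32.1955) = -0.2515. V = [p*·0.0000 + (1−p*)·5.1245]/1.25 = 0.3280. B = V − Δ·S = 10.5769.
(3,3): S=66.5474. Δ = (V_up−V_dn)/(S_up−S_dn) = (0.0000−0.0000)/(85.8461−52.5724) = 0.0000. V = [p*·0.0000 + (1−p*)·0.0000]/1.25 = 0.0000. B = V − Δ·S = 0.0000.
(2,0): S=19.3471. Δ = (V_up−V_dn)/(S_up−S_dn) = (4.8982−14.5718)/(24.9578−15.2842) = -1.0000. V = [p*·4.8982 + (1−p*)·14.5718]/1.25 = 4.5377. B = V − Δ·S = 23.8848.
(2,1): S=31.5921. Δ = (V_up−V_dn)/(S_up−S_dn) = (0.3280−4.8982)/(40.7538−24.9578) = -0.2893. V = [p*·0.3280 + (1−p*)·4.8982]/1.25 = 0.5549. B = V − Δ·S = 9.6954.
(2,2): S=51.5871. Δ = (V_up−V_dn)/(S_up−S_dn) = (0.0000−0.3280)/(66.5474−40.7538) = -0.0127. V = [p*·0.0000 + (1−p*)·0.3280]/1.25 = 0.0210. B = V − Δ·S = 0.6769.
(1,0): S=24.4900. Δ = (V_up−V_dn)/(S_up−S_dn) = (0.5549−4.5377)/(31.5921−19.3471) = -0.3253. V = [p*·0.5549 + (1−p*)·4.5377]/1.25 = 0.6988. B = V − Δ·S = 8.6645.
(1,1): S=39.9900. Δ = (V_up−V_dn)/(S_up−S_dn) = (0.0210−0.5549)/(51.5871−31.5921) = -0.0267. V = [p*·0.0210 + (1−p*)·0.5549]/1.25 = 0.0510. B = V − Δ·S = 1.1187.
(0,0): S=31.0000. Δ = (V_up−V_dn)/(S_up−S_dn) = (0.0510−0.6988)/(39.9900−24.4900) = -0.0418. V = [p*·0.0510 + (1−p*)·0.6988]/1.25 = 0.0822. B = V − Δ·S = 1.3779.
Root portfolio cost Δ·31+B reproduces V0=0.0822.

(0,0): Delta=-0.0418 Bond=1.3779
(1,0): Delta=-0.3253 Bond=8.6645
(1,1): Delta=-0.0267 Bond=1.1187
(2,0): Delta=-1.0000 Bond=23.8848
(2,1): Delta=-0.2893 Bond=9.6954
(2,2): Delta=-0.0127 Bond=0.6769
(3,0): Delta=-1.0000 Bond=29.8560
(3,1): Delta=-1.0000 Bond=29.8560
(3,2): Delta=-0.2515 Bond=10.5769
(3,3): Delta=0.0000 Bond=0.0000
V0=0.0822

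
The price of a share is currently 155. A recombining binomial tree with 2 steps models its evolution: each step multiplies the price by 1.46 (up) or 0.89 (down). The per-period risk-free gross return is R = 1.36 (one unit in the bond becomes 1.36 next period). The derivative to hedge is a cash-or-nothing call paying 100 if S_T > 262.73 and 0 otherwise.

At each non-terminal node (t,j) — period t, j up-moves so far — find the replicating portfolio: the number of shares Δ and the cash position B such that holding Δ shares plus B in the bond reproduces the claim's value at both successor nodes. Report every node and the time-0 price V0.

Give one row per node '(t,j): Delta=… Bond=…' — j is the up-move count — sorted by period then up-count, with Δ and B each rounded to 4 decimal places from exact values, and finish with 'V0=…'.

(0,0): Delta=0.6862 Bond=-69.6082
(1,0): Delta=0.0000 Bond=0.0000
(1,1): Delta=0.7752 Bond=-114.8091
V0=36.7594

Risk-neutral probability p* = (R−d)/(u−d) = (1.36−0.89)/(1.46−0.89) = 0.8246.
At expiry t=2: V(2,0)=0.0000, V(2,1)=0.0000, V(2,2)=100.0000
(1,0): S=137.9500. Δ = (V_up−V_dn)/(S_up−S_dn) = (0.0000−0.0000)/(201.4070−122.7755) = 0.0000. V = [p*·0.0000 + (1−p*)·0.0000]/1.36 = 0.0000. B = V − Δ·S = 0.0000.
(1,1): S=226.3000. Δ = (V_up−V_dn)/(S_up−S_dn) = (100.0000−0.0000)/(330.3980−201.4070) = 0.7752. V = [p*·100.0000 + (1−p*)·0.0000]/1.36 = 60.6295. B = V − Δ·S = -114.8091.
(0,0): S=155.0000. Δ = (V_up−V_dn)/(S_up−S_dn) = (60.6295−0.0000)/(226.3000−137.9500) = 0.6862. V = [p*·60.6295 + (1−p*)·0.0000]/1.36 = 36.7594. B = V − Δ·S = -69.6082.
Root portfolio cost Δ·155+B reproduces V0=36.7594.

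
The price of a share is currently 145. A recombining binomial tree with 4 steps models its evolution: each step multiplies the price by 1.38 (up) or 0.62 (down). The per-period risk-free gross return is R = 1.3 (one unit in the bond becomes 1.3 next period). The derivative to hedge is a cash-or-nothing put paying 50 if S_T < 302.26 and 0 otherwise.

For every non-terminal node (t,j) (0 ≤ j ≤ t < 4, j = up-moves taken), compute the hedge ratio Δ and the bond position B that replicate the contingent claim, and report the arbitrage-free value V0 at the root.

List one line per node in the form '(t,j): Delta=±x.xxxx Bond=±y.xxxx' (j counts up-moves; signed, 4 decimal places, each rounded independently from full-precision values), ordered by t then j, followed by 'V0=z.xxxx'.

Since d<R<u, set p* = (R−d)/(u−d) = 0.8947; price each node as the discounted p*-expectation of its children.
Terminal payoffs: V(4,0)=50.0000, V(4,1)=50.0000, V(4,2)=50.0000, V(4,3)=50.0000, V(4,4)=0.0000
Node (3,0) S=34.5576: V=(p*·50.0000+(1−p*)·50.0000)/1.3=38.4615; Δ=(50.0000−50.0000)/(47.6894−21.4257)=0.0000; B=V−Δ·S=38.4615
Node (3,1) S=76.9184: V=(p*·50.0000+(1−p*)·50.0000)/1.3=38.4615; Δ=(50.0000−50.0000)/(106.1474−47.6894)=0.0000; B=V−Δ·S=38.4615
Node (3,2) S=171.2056: V=(p*·50.0000+(1−p*)·50.0000)/1.3=38.4615; Δ=(50.0000−50.0000)/(236.2637−106.1474)=0.0000; B=V−Δ·S=38.4615
Node (3,3) S=381.0704: V=(p*·0.0000+(1−p*)·50.0000)/1.3=4.0486; Δ=(0.0000−50.0000)/(525.8772−236.2637)=-0.1726; B=V−Δ·S=69.8381
Node (2,0) S=55.7380: V=(p*·38.4615+(1−p*)·38.4615)/1.3=29.5858; Δ=(38.4615−38.4615)/(76.9184−34.5576)=0.0000; B=V−Δ·S=29.5858
Node (2,1) S=124.0620: V=(p*·38.4615+(1−p*)·38.4615)/1.3=29.5858; Δ=(38.4615−38.4615)/(171.2056−76.9184)=0.0000; B=V−Δ·S=29.5858
Node (2,2) S=276.1380: V=(p*·4.0486+(1−p*)·38.4615)/1.3=5.9008; Δ=(4.0486−38.4615)/(381.0704−171.2056)=-0.1640; B=V−Δ·S=51.1810
Node (1,0) S=89.9000: V=(p*·29.5858+(1−p*)·29.5858)/1.3=22.7583; Δ=(29.5858−29.5858)/(124.0620−55.7380)=0.0000; B=V−Δ·S=22.7583
Node (1,1) S=200.1000: V=(p*·5.9008+(1−p*)·29.5858)/1.3=6.4569; Δ=(5.9008−29.5858)/(276.1380−124.0620)=-0.1557; B=V−Δ·S=37.6214
Node (0,0) S=145.0000: V=(p*·6.4569+(1−p*)·22.7583)/1.3=6.2868; Δ=(6.4569−22.7583)/(200.1000−89.9000)=-0.1479; B=V−Δ·S=27.7360
Check: Δ(0,0)·S0 + B(0,0) = 6.2868 = V0.

(0,0): Delta=-0.1479 Bond=27.7360
(1,0): Delta=0.0000 Bond=22.7583
(1,1): Delta=-0.1557 Bond=37.6214
(2,0): Delta=0.0000 Bond=29.5858
(2,1): Delta=0.0000 Bond=29.5858
(2,2): Delta=-0.1640 Bond=51.1810
(3,0): Delta=0.0000 Bond=38.4615
(3,1): Delta=0.0000 Bond=38.4615
(3,2): Delta=0.0000 Bond=38.4615
(3,3): Delta=-0.1726 Bond=69.8381
V0=6.2868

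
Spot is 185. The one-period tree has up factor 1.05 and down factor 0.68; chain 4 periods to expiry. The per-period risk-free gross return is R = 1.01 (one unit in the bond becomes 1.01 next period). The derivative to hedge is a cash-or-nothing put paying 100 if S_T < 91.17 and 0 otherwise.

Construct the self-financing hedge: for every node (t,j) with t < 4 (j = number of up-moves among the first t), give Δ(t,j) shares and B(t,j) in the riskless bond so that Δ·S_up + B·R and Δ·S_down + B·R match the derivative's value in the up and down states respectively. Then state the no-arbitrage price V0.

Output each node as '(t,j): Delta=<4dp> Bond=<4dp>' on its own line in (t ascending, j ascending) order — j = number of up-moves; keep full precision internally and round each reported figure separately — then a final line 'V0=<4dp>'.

Since d<R<u, set p* = (R−d)/(u−d) = 0.8919; price each node as the discounted p*-expectation of its children.
Terminal values V(4,·): V(4,0)=100.0000, V(4,1)=100.0000, V(4,2)=0.0000, V(4,3)=0.0000, V(4,4)=0.0000
(3,0): S=58.1699. Δ = (V_up−V_dn)/(S_up−S_dn) = (100.0000−100.0000)/(61.0784−39.5555) = 0.0000. V = [p*·100.0000 + (1−p*)·100.0000]/1.01 = 99.0099. B = V − Δ·S = 99.0099.
(3,1): S=89.8212. Δ = (V_up−V_dn)/(S_up−S_dn) = (0.0000−100.0000)/(94.3123−61.0784) = -3.0090. V = [p*·0.0000 + (1−p*)·100.0000]/1.01 = 10.7038. B = V − Δ·S = 280.9740.
(3,2): S=138.6945. Δ = (V_up−V_dn)/(S_up−S_dn) = (0.0000−0.0000)/(145.6292−94.3123) = 0.0000. V = [p*·0.0000 + (1−p*)·0.0000]/1.01 = 0.0000. B = V − Δ·S = 0.0000.
(3,3): S=214.1606. Δ = (V_up−V_dn)/(S_up−S_dn) = (0.0000−0.0000)/(224.8687−145.6292) = 0.0000. V = [p*·0.0000 + (1−p*)·0.0000]/1.01 = 0.0000. B = V − Δ·S = 0.0000.
(2,0): S=85.5440. Δ = (V_up−V_dn)/(S_up−S_dn) = (10.7038−99.0099)/(89.8212−58.1699) = -2.7900. V = [p*·10.7038 + (1−p*)·99.0099]/1.01 = 20.0499. B = V − Δ·S = 258.7151.
(2,1): S=132.0900. Δ = (V_up−V_dn)/(S_up−S_dn) = (0.0000−10.7038)/(138.6945−89.8212) = -0.2190. V = [p*·0.0000 + (1−p*)·10.7038]/1.01 = 1.1457. B = V − Δ·S = 30.0748.
(2,2): S=203.9625. Δ = (V_up−V_dn)/(S_up−S_dn) = (0.0000−0.0000)/(214.1606−138.6945) = 0.0000. V = [p*·0.0000 + (1−p*)·0.0000]/1.01 = 0.0000. B = V − Δ·S = 0.0000.
(1,0): S=125.8000. Δ = (V_up−V_dn)/(S_up−S_dn) = (1.1457−20.0499)/(132.0900−85.5440) = -0.4061. V = [p*·1.1457 + (1−p*)·20.0499]/1.01 = 3.1578. B = V − Δ·S = 54.2502.
(1,1): S=194.2500. Δ = (V_up−V_dn)/(S_up−S_dn) = (0.0000−1.1457)/(203.9625−132.0900) = -0.0159. V = [p*·0.0000 + (1−p*)·1.1457]/1.01 = 0.1226. B = V − Δ·S = 3.2191.
(0,0): S=185.0000. Δ = (V_up−V_dn)/(S_up−S_dn) = (0.1226−3.1578)/(194.2500−125.8000) = -0.0443. V = [p*·0.1226 + (1−p*)·3.1578]/1.01 = 0.4463. B = V − Δ·S = 8.6495.
Each (Δ,B) replicates both successor values, so the strategy is self-financing and V0 is arbitrage-free.

(0,0): Delta=-0.0443 Bond=8.6495
(1,0): Delta=-0.4061 Bond=54.2502
(1,1): Delta=-0.0159 Bond=3.2191
(2,0): Delta=-2.7900 Bond=258.7151
(2,1): Delta=-0.2190 Bond=30.0748
(2,2): Delta=0.0000 Bond=0.0000
(3,0): Delta=0.0000 Bond=99.0099
(3,1): Delta=-3.0090 Bond=280.9740
(3,2): Delta=0.0000 Bond=0.0000
(3,3): Delta=0.0000 Bond=0.0000
V0=0.4463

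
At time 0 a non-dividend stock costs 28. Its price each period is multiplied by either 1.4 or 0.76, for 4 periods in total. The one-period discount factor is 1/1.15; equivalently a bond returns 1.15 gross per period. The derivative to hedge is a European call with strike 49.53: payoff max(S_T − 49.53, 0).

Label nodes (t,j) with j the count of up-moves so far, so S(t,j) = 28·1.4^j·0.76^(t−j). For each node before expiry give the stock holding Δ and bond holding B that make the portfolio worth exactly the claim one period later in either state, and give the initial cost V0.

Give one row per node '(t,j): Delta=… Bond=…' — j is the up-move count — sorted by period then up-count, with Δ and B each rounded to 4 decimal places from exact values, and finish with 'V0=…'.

(0,0): Delta=0.5498 Bond=-9.0265
(1,0): Delta=0.1827 Bond=-2.5695
(1,1): Delta=0.6775 Bond=-15.3876
(2,0): Delta=0.0000 Bond=0.0000
(2,1): Delta=0.2463 Bond=-4.8492
(2,2): Delta=0.8276 Bond=-25.9306
(3,0): Delta=0.0000 Bond=0.0000
(3,1): Delta=0.0000 Bond=0.0000
(3,2): Delta=0.3320 Bond=-9.1513
(3,3): Delta=1.0000 Bond=-43.0696
V0=6.3670

No-arbitrage ⇒ martingale measure with p* = (R−d)/(u−d) = 0.6094.
Payoff layer (t=4): V(4,0)=0.0000, V(4,1)=0.0000, V(4,2)=0.0000, V(4,3)=8.8623, V(4,4)=58.0348
(3,0): S=12.2913. Δ = (V_up−V_dn)/(S_up−S_dn) = (0.0000−0.0000)/(17.2079−9.3414) = 0.0000. V = [p*·0.0000 + (1−p*)·0.0000]/1.15 = 0.0000. B = V − Δ·S = 0.0000.
(3,1): S=22.6419. Δ = (V_up−V_dn)/(S_up−S_dn) = (0.0000−0.0000)/(31.6987−17.2079) = 0.0000. V = [p*·0.0000 + (1−p*)·0.0000]/1.15 = 0.0000. B = V − Δ·S = 0.0000.
(3,2): S=41.7088. Δ = (V_up−V_dn)/(S_up−S_dn) = (8.8623−0.0000)/(58.3923−31.6987) = 0.3320. V = [p*·8.8623 + (1−p*)·0.0000]/1.15 = 4.6961. B = V − Δ·S = -9.1513.
(3,3): S=76.8320. Δ = (V_up−V_dn)/(S_up−S_dn) = (58.0348−8.8623)/(107.5648−58.3923) = 1.0000. V = [p*·58.0348 + (1−p*)·8.8623]/1.15 = 33.7624. B = V − Δ·S = -43.0696.
(2,0): S=16.1728. Δ = (V_up−V_dn)/(S_up−S_dn) = (0.0000−0.0000)/(22.6419−12.2913) = 0.0000. V = [p*·0.0000 + (1−p*)·0.0000]/1.15 = 0.0000. B = V − Δ·S = 0.0000.
(2,1): S=29.7920. Δ = (V_up−V_dn)/(S_up−S_dn) = (4.6961−0.0000)/(41.7088−22.6419) = 0.2463. V = [p*·4.6961 + (1−p*)·0.0000]/1.15 = 2.4884. B = V − Δ·S = -4.8492.
(2,2): S=54.8800. Δ = (V_up−V_dn)/(S_up−S_dn) = (33.7624−4.6961)/(76.8320−41.7088) = 0.8276. V = [p*·33.7624 + (1−p*)·4.6961]/1.15 = 19.4856. B = V − Δ·S = -25.9306.
(1,0): S=21.2800. Δ = (V_up−V_dn)/(S_up−S_dn) = (2.4884−0.0000)/(29.7920−16.1728) = 0.1827. V = [p*·2.4884 + (1−p*)·0.0000]/1.15 = 1.3186. B = V − Δ·S = -2.5695.
(1,1): S=39.2000. Δ = (V_up−V_dn)/(S_up−S_dn) = (19.4856−2.4884)/(54.8800−29.7920) = 0.6775. V = [p*·19.4856 + (1−p*)·2.4884]/1.15 = 11.1705. B = V − Δ·S = -15.3876.
(0,0): S=28.0000. Δ = (V_up−V_dn)/(S_up−S_dn) = (11.1705−1.3186)/(39.2000−21.2800) = 0.5498. V = [p*·11.1705 + (1−p*)·1.3186]/1.15 = 6.3670. B = V − Δ·S = -9.0265.
Root portfolio cost Δ·28+B reproduces V0=6.3670.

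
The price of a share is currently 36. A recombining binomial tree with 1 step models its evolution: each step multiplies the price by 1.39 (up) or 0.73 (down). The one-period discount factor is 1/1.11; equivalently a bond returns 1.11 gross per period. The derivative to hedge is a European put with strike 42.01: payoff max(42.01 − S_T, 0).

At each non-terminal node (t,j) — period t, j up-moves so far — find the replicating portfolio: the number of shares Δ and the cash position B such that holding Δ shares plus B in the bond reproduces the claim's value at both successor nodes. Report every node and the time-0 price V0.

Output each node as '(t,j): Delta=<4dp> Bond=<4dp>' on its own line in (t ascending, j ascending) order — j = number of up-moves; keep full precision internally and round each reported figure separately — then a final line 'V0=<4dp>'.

(0,0): Delta=-0.6620 Bond=29.8453
V0=6.0120

No-arbitrage ⇒ martingale measure with p* = (R−d)/(u−d) = 0.5758.
Terminal values V(1,·): V(1,0)=15.7300, V(1,1)=0.0000
(0,0): S=36.0000. Δ = (V_up−V_dn)/(S_up−S_dn) = (0.0000−15.7300)/(50.0400−26.2800) = -0.6620. V = [p*·0.0000 + (1−p*)·15.7300]/1.11 = 6.0120. B = V − Δ·S = 29.8453.
Root portfolio cost Δ·36+B reproduces V0=6.0120.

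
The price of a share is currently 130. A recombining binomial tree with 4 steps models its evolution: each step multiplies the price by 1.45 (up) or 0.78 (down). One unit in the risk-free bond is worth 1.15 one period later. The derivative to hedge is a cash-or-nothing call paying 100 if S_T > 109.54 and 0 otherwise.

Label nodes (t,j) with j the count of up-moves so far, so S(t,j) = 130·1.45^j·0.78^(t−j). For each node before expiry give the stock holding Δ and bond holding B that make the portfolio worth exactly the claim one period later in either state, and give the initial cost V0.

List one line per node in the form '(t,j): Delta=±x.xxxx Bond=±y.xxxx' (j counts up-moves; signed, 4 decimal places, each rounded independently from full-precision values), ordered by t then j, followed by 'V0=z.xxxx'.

Since d<R<u, set p* = (R−d)/(u−d) = 0.5522; price each node as the discounted p*-expectation of its children.
At expiry t=4: V(4,0)=0.0000, V(4,1)=0.0000, V(4,2)=100.0000, V(4,3)=100.0000, V(4,4)=100.0000
(3,0): S=61.6918. Δ = (V_up−V_dn)/(S_up−S_dn) = (0.0000−0.0000)/(89.4531−48.1196) = 0.0000. V = [p*·0.0000 + (1−p*)·0.0000]/1.15 = 0.0000. B = V − Δ·S = 0.0000.
(3,1): S=114.6834. Δ = (V_up−V_dn)/(S_up−S_dn) = (100.0000−0.0000)/(166.2909−89.4531) = 1.3014. V = [p*·100.0000 + (1−p*)·0.0000]/1.15 = 48.0208. B = V − Δ·S = -101.2330.
(3,2): S=213.1935. Δ = (V_up−V_dn)/(S_up−S_dn) = (100.0000−100.0000)/(309.1306−166.2909) = 0.0000. V = [p*·100.0000 + (1−p*)·100.0000]/1.15 = 86.9565. B = V − Δ·S = 86.9565.
(3,3): S=396.3212. Δ = (V_up−V_dn)/(S_up−S_dn) = (100.0000−100.0000)/(574.6658−309.1306) = 0.0000. V = [p*·100.0000 + (1−p*)·100.0000]/1.15 = 86.9565. B = V − Δ·S = 86.9565.
(2,0): S=79.0920. Δ = (V_up−V_dn)/(S_up−S_dn) = (48.0208−0.0000)/(114.6834−61.6918) = 0.9062. V = [p*·48.0208 + (1−p*)·0.0000]/1.15 = 23.0599. B = V − Δ·S = -48.6128.
(2,1): S=147.0300. Δ = (V_up−V_dn)/(S_up−S_dn) = (86.9565−48.0208)/(213.1935−114.6834) = 0.3952. V = [p*·86.9565 + (1−p*)·48.0208]/1.15 = 60.4544. B = V − Δ·S = 2.3414.
(2,2): S=273.3250. Δ = (V_up−V_dn)/(S_up−S_dn) = (86.9565−86.9565)/(396.3212−213.1935) = 0.0000. V = [p*·86.9565 + (1−p*)·86.9565]/1.15 = 75.6144. B = V − Δ·S = 75.6144.
(1,0): S=101.4000. Δ = (V_up−V_dn)/(S_up−S_dn) = (60.4544−23.0599)/(147.0300−79.0920) = 0.5504. V = [p*·60.4544 + (1−p*)·23.0599]/1.15 = 38.0092. B = V − Δ·S = -17.8034.
(1,1): S=188.5000. Δ = (V_up−V_dn)/(S_up−S_dn) = (75.6144−60.4544)/(273.3250−147.0300) = 0.1200. V = [p*·75.6144 + (1−p*)·60.4544]/1.15 = 59.8490. B = V − Δ·S = 37.2222.
(0,0): S=130.0000. Δ = (V_up−V_dn)/(S_up−S_dn) = (59.8490−38.0092)/(188.5000−101.4000) = 0.2507. V = [p*·59.8490 + (1−p*)·38.0092]/1.15 = 43.5391. B = V − Δ·S = 10.9425.
Check: Δ(0,0)·S0 + B(0,0) = 43.5391 = V0.

(0,0): Delta=0.2507 Bond=10.9425
(1,0): Delta=0.5504 Bond=-17.8034
(1,1): Delta=0.1200 Bond=37.2222
(2,0): Delta=0.9062 Bond=-48.6128
(2,1): Delta=0.3952 Bond=2.3414
(2,2): Delta=0.0000 Bond=75.6144
(3,0): Delta=0.0000 Bond=0.0000
(3,1): Delta=1.3014 Bond=-101.2330
(3,2): Delta=0.0000 Bond=86.9565
(3,3): Delta=0.0000 Bond=86.9565
V0=43.5391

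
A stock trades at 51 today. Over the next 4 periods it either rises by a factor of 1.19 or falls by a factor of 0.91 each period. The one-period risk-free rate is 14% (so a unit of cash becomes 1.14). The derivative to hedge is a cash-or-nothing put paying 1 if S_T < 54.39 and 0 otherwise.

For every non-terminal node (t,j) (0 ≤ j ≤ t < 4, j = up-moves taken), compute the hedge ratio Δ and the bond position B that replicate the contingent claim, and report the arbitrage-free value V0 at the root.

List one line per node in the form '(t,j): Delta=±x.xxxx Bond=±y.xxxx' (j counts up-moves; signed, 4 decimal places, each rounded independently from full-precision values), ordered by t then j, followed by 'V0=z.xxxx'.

(0,0): Delta=-0.0037 Bond=0.2011
(1,0): Delta=-0.0174 Bond=0.8631
(1,1): Delta=-0.0014 Bond=0.0915
(2,0): Delta=-0.0609 Bond=2.8237
(2,1): Delta=-0.0101 Bond=0.5840
(2,2): Delta=0.0000 Bond=0.0000
(3,0): Delta=0.0000 Bond=0.8772
(3,1): Delta=-0.0711 Bond=3.7281
(3,2): Delta=0.0000 Bond=0.0000
(3,3): Delta=0.0000 Bond=0.0000
V0=0.0117

Since d<R<u, set p* = (R−d)/(u−d) = 0.8214; price each node as the discounted p*-expectation of its children.
Terminal payoffs: V(4,0)=1.0000, V(4,1)=1.0000, V(4,2)=0.0000, V(4,3)=0.0000, V(4,4)=0.0000
Node (3,0) S=38.4321: V=(p*·1.0000+(1−p*)·1.0000)/1.14=0.8772; Δ=(1.0000−1.0000)/(45.7342−34.9732)=0.0000; B=V−Δ·S=0.8772
Node (3,1) S=50.2574: V=(p*·0.0000+(1−p*)·1.0000)/1.14=0.1566; Δ=(0.0000−1.0000)/(59.8063−45.7342)=-0.0711; B=V−Δ·S=3.7281
Node (3,2) S=65.7212: V=(p*·0.0000+(1−p*)·0.0000)/1.14=0.0000; Δ=(0.0000−0.0000)/(78.2082−59.8063)=0.0000; B=V−Δ·S=0.0000
Node (3,3) S=85.9431: V=(p*·0.0000+(1−p*)·0.0000)/1.14=0.0000; Δ=(0.0000−0.0000)/(102.2723−78.2082)=0.0000; B=V−Δ·S=0.0000
Node (2,0) S=42.2331: V=(p*·0.1566+(1−p*)·0.8772)/1.14=0.2503; Δ=(0.1566−0.8772)/(50.2574−38.4321)=-0.0609; B=V−Δ·S=2.8237
Node (2,1) S=55.2279: V=(p*·0.0000+(1−p*)·0.1566)/1.14=0.0245; Δ=(0.0000−0.1566)/(65.7212−50.2574)=-0.0101; B=V−Δ·S=0.5840
Node (2,2) S=72.2211: V=(p*·0.0000+(1−p*)·0.0000)/1.14=0.0000; Δ=(0.0000−0.0000)/(85.9431−65.7212)=0.0000; B=V−Δ·S=0.0000
Node (1,0) S=46.4100: V=(p*·0.0245+(1−p*)·0.2503)/1.14=0.0569; Δ=(0.0245−0.2503)/(55.2279−42.2331)=-0.0174; B=V−Δ·S=0.8631
Node (1,1) S=60.6900: V=(p*·0.0000+(1−p*)·0.0245)/1.14=0.0038; Δ=(0.0000−0.0245)/(72.2211−55.2279)=-0.0014; B=V−Δ·S=0.0915
Node (0,0) S=51.0000: V=(p*·0.0038+(1−p*)·0.0569)/1.14=0.0117; Δ=(0.0038−0.0569)/(60.6900−46.4100)=-0.0037; B=V−Δ·S=0.2011
Each (Δ,B) replicates both successor values, so the strategy is self-financing and V0 is arbitrage-free.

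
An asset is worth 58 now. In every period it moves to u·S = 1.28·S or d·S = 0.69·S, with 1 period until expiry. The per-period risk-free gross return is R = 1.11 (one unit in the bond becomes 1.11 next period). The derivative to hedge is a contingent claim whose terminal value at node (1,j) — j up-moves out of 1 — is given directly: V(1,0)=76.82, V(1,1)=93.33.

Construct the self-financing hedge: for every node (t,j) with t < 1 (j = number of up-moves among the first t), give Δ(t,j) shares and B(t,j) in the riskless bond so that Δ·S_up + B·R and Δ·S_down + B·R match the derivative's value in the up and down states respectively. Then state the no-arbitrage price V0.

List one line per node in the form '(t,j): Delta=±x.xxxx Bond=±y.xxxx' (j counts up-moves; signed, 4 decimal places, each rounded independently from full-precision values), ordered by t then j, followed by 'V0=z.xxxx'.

Under the risk-neutral measure, an up-move has probability p* = (R−d)/(u−d) = 0.7119 and values discount at R = 1.11.
Terminal payoffs: V(1,0)=76.8200, V(1,1)=93.3300
(0,0): S=58.0000. Δ = (V_up−V_dn)/(S_up−S_dn) = (93.3300−76.8200)/(74.2400−40.0200) = 0.4825. V = [p*·93.3300 + (1−p*)·76.8200]/1.11 = 79.7954. B = V − Δ·S = 51.8123.
Each (Δ,B) replicates both successor values, so the strategy is self-financing and V0 is arbitrage-free.

(0,0): Delta=0.4825 Bond=51.8123
V0=79.7954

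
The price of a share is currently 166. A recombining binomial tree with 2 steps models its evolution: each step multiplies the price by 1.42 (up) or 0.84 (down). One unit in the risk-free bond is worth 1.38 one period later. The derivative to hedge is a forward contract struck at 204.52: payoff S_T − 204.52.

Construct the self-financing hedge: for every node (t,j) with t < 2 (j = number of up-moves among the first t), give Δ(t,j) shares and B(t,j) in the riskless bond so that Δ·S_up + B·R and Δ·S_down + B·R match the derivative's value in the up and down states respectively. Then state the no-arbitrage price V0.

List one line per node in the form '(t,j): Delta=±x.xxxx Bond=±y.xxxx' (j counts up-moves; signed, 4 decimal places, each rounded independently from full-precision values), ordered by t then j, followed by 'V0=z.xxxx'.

The replicating-portfolio and risk-neutral prices coincide; use p* = (1.38−0.84)/(1.42−0.84) = 0.9310 for the latter.
At expiry t=2: V(2,0)=-87.3904, V(2,1)=-6.5152, V(2,2)=130.2024
  t=1,j=0: stock 139.4400 → up 198.0048 (V=-6.5152), down 117.1296 (V=-87.3904). Price -8.7629; hedge Δ=1.0000, bond B=-148.2029.
  t=1,j=1: stock 235.7200 → up 334.7224 (V=130.2024), down 198.0048 (V=-6.5152). Price 87.5171; hedge Δ=1.0000, bond B=-148.2029.
  t=0,j=0: stock 166.0000 → up 235.7200 (V=87.5171), down 139.4400 (V=-8.7629). Price 58.6066; hedge Δ=1.0000, bond B=-107.3934.
Check: Δ(0,0)·S0 + B(0,0) = 58.6066 = V0.

(0,0): Delta=1.0000 Bond=-107.3934
(1,0): Delta=1.0000 Bond=-148.2029
(1,1): Delta=1.0000 Bond=-148.2029
V0=58.6066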